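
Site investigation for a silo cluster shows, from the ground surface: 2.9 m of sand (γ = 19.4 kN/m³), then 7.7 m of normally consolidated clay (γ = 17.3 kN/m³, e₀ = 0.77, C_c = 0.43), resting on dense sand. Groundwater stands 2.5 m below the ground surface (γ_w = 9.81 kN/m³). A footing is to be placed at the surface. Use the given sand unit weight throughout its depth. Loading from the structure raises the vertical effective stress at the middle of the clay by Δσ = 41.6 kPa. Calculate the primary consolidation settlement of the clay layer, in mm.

Mid-depth of clay below the ground surface: z = 2.9 + 7.7/2 = 6.75 m.
Total vertical stress at mid-clay: σ_v = 19.4×2.9 + 17.3×3.85 = 122.86 kPa.
Pore pressure: u = 9.81×(6.75 − 2.5) = 41.693 kPa.
Initial effective stress: σ'_0 = σ_v − u = 122.86 − 41.693 = 81.167 kPa.
Final effective stress: σ'_f = σ'_0 + Δσ = 81.167 + 41.6 = 122.77 kPa.
Normally consolidated clay, so the full stress increment lies on the virgin compression line:
S_c = C_c·H/(1+e₀)·log₁₀(σ'_f/σ'_0) = 0.43×7.7/(1+0.77)×log₁₀(122.77/81.167)
    = 1.8706 × 0.17971 = 0.3362 m

S_c ≈ 336 mm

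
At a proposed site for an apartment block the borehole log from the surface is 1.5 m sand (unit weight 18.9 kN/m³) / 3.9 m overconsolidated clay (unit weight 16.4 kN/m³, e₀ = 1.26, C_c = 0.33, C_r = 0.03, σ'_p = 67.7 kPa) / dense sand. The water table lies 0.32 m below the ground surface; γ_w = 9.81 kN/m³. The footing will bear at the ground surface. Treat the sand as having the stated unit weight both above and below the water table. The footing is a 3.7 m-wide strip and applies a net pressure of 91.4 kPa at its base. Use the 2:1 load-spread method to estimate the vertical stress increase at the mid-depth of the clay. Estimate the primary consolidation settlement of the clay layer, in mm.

Mid-depth of clay below the ground surface: z = 1.5 + 3.9/2 = 3.45 m.
Total vertical stress at mid-clay: σ_v = 18.9×1.5 + 16.4×1.95 = 60.33 kPa.
Pore pressure: u = 9.81×(3.45 − 0.32) = 30.705 kPa.
Initial effective stress: σ'_0 = σ_v − u = 60.33 − 30.705 = 29.625 kPa.
Stress increase at mid-clay by the 2:1 spreading method:
Δσ = qB/(B+z) = 91.4×3.7/(3.7+3.45) = 47.298 kPa
Final effective stress: σ'_f = 29.625 + 47.298 = 76.923 kPa.
σ'_f = 76.923 > σ'_p = 67.7 kPa, so the stress path crosses the preconsolidation pressure — recompression up to σ'_p, then virgin compression beyond:
S_c = H/(1+e₀)·[C_r·log₁₀(σ'_p/σ'_0) + C_c·log₁₀(σ'_f/σ'_p)]
    = 3.9/2.26 × [0.03×log₁₀(67.7/29.625) + 0.33×log₁₀(76.923/67.7)]
    = 1.7257 × [0.010768 + 0.018304] = 0.05017 m

S_c ≈ 50.2 mm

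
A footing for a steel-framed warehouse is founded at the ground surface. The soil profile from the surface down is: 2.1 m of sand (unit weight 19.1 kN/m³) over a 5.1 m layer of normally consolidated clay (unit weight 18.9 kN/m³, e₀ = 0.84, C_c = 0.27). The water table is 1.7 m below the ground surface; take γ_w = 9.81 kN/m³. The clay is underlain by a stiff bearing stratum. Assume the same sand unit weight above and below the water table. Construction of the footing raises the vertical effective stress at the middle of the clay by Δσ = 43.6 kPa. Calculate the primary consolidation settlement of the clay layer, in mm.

Mid-depth of clay below the ground surface: z = 2.1 + 5.1/2 = 4.65 m.
Total vertical stress at mid-clay: σ_v = 19.1×2.1 + 18.9×2.55 = 88.305 kPa.
Pore pressure: u = 9.81×(4.65 − 1.7) = 28.94 kPa.
Initial effective stress: σ'_0 = σ_v − u = 88.305 − 28.94 = 59.365 kPa.
Final effective stress: σ'_f = σ'_0 + Δσ = 59.365 + 43.6 = 102.97 kPa.
Normally consolidated clay, so the full stress increment lies on the virgin compression line:
S_c = C_c·H/(1+e₀)·log₁₀(σ'_f/σ'_0) = 0.27×5.1/(1+0.84)×log₁₀(102.97/59.365)
    = 0.74837 × 0.23918 = 0.179 m

S_c ≈ 179 mm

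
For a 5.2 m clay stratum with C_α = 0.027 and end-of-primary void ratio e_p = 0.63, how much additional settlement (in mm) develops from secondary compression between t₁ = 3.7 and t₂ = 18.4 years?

S_s ≈ 60 mm

Secondary compression: S_s = C_α·H/(1+e_p)·log₁₀(t₂/t₁)
S_s = 0.027×5.2/(1+0.63)×log₁₀(18.4/3.7)
    = 0.08613 × 0.6966 = 0.06 m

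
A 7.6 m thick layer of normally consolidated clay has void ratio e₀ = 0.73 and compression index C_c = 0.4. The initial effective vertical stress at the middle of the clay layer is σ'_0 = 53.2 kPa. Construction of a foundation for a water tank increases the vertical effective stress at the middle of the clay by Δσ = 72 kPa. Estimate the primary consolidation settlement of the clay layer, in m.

S_c ≈ 0.653 m

Final effective stress: σ'_f = σ'_0 + Δσ = 53.2 + 72 = 125.2 kPa.
Normally consolidated clay, so the full stress increment lies on the virgin compression line:
S_c = C_c·H/(1+e₀)·log₁₀(σ'_f/σ'_0) = 0.4×7.6/(1+0.73)×log₁₀(125.2/53.2)
    = 1.7572 × 0.37169 = 0.6531 m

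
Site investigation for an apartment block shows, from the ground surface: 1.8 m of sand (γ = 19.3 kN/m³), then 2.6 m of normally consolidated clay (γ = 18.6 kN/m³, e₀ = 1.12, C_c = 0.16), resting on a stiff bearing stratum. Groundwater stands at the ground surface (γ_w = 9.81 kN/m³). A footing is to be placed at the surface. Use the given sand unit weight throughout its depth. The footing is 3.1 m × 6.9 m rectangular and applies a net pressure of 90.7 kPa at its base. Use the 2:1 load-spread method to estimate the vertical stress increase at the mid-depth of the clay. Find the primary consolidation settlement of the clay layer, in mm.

Mid-depth of clay below the ground surface: z = 1.8 + 2.6/2 = 3.1 m.
Total vertical stress at mid-clay: σ_v = 19.3×1.8 + 18.6×1.3 = 58.92 kPa.
Pore pressure: u = 9.81×(3.1 − 0) = 30.411 kPa.
Initial effective stress: σ'_0 = σ_v − u = 58.92 − 30.411 = 28.509 kPa.
Stress increase at mid-clay by the 2:1 spreading method:
Δσ = qBL/((B+z)(L+z)) = 90.7×3.1×6.9/((3.1+3.1)(6.9+3.1)) = 31.292 kPa
Final effective stress: σ'_f = σ'_0 + Δσ = 28.509 + 31.292 = 59.801 kPa.
Normally consolidated clay, so the full stress increment lies on the virgin compression line:
S_c = C_c·H/(1+e₀)·log₁₀(σ'_f/σ'_0) = 0.16×2.6/(1+1.12)×log₁₀(59.801/28.509)
    = 0.19623 × 0.32173 = 0.06313 m

S_c ≈ 63.1 mm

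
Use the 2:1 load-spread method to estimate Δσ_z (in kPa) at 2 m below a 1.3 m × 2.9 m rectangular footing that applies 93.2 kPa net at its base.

By the 2:1 method the load spreads at 1 horizontal : 2 vertical, so at depth z the loaded area has grown by z in each plan dimension:
Δσ = qBL/((B+z)(L+z)) = 93.2×1.3×2.9/((1.3+2)(2.9+2)) = 21.729 kPa

Δσ_z ≈ 21.7 kPa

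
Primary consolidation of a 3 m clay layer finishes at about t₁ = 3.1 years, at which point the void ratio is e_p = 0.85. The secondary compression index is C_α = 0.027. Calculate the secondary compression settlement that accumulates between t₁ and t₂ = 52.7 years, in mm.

Secondary compression: S_s = C_α·H/(1+e_p)·log₁₀(t₂/t₁)
S_s = 0.027×3/(1+0.85)×log₁₀(52.7/3.1)
    = 0.04378 × 1.23 = 0.05387 m

S_s ≈ 53.9 mm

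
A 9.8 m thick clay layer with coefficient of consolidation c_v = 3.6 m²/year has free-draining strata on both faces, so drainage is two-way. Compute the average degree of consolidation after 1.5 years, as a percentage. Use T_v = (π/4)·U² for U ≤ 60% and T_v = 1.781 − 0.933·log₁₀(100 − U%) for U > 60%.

Drainage path length: H_d = H/2 = 4.9 m (double drainage).
T_v = c_v·t/H_d² = 3.6×1.5/4.9² = 0.22491.
T_v = 0.22491 corresponds to the U ≤ 60% branch:
U = √(4T_v/π) = 0.5351

U ≈ 53.5 %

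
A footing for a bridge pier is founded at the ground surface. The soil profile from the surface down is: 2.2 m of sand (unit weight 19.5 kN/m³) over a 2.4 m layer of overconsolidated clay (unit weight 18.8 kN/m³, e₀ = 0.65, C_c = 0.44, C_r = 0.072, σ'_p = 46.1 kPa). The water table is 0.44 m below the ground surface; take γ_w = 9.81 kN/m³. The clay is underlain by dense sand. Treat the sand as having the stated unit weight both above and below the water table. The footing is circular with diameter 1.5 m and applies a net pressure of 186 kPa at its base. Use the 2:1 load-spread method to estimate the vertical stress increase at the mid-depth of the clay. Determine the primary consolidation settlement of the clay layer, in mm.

S_c ≈ 53.9 mm

Mid-depth of clay below the ground surface: z = 2.2 + 2.4/2 = 3.4 m.
Total vertical stress at mid-clay: σ_v = 19.5×2.2 + 18.8×1.2 = 65.46 kPa.
Pore pressure: u = 9.81×(3.4 − 0.44) = 29.038 kPa.
Initial effective stress: σ'_0 = σ_v − u = 65.46 − 29.038 = 36.422 kPa.
Stress increase at mid-clay by the 2:1 spreading method:
Δσ ≈ qD²/(D+z)² = 186×1.5²/(1.5+3.4)² = 17.43 kPa
Final effective stress: σ'_f = 36.422 + 17.43 = 53.852 kPa.
σ'_f = 53.852 > σ'_p = 46.1 kPa, so the stress path crosses the preconsolidation pressure — recompression up to σ'_p, then virgin compression beyond:
S_c = H/(1+e₀)·[C_r·log₁₀(σ'_p/σ'_0) + C_c·log₁₀(σ'_f/σ'_p)]
    = 2.4/1.65 × [0.072×log₁₀(46.1/36.422) + 0.44×log₁₀(53.852/46.1)]
    = 1.4545 × [0.0073683 + 0.0297] = 0.05392 m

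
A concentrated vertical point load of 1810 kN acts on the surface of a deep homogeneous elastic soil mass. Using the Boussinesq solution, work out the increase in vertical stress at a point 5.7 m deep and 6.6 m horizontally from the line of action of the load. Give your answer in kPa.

Boussinesq vertical stress below a point load on an elastic half-space:
Δσ_z = 3P/(2πz²) · [1 + (r/z)²]^(−5/2)
r/z = 6.6/5.7 = 1.1579; [1+(r/z)²]^(−5/2) = 0.1193.
Δσ_z = 3×1810/(2π×5.7²) × 0.1193 = 26.599 × 0.1193 = 3.173 kPa

Δσ_z ≈ 3.17 kPa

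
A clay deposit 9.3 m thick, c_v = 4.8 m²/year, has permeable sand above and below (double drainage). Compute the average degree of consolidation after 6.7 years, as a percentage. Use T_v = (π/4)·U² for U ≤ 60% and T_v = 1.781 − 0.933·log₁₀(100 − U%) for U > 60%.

Drainage path length: H_d = H/2 = 4.65 m (double drainage).
T_v = c_v·t/H_d² = 4.8×6.7/4.65² = 1.4873.
T_v = 1.4873 corresponds to the U > 60% branch:
U = 1 − 10^((1.781 − T_v)/0.933)/100 = 0.9794

U ≈ 97.9 %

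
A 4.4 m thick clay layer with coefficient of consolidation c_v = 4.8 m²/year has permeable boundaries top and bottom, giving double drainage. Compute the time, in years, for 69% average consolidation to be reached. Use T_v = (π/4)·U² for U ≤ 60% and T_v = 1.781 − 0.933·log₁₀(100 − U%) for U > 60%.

t ≈ 0.393 years

Drainage path length: H_d = H/2 = 2.2 m (double drainage).
U > 60%: T_v = 1.781 − 0.933·log₁₀(100 − 69) = 0.38956.
t = T_v·H_d²/c_v = 0.38956×2.2²/4.8 = 0.3928 years.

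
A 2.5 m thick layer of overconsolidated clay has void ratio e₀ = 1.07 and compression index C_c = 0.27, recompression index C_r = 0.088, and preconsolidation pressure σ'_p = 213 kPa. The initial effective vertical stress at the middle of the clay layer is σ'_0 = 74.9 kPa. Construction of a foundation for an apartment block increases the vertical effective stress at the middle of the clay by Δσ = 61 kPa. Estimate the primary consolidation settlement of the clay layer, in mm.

Final effective stress: σ'_f = 74.9 + 61 = 135.9 kPa.
σ'_f = 135.9 ≤ σ'_p = 213 kPa, so the clay remains overconsolidated and only the recompression index applies:
S_c = C_r·H/(1+e₀)·log₁₀(σ'_f/σ'_0) = 0.088×2.5/2.07×log₁₀(135.9/74.9)
    = 0.10628 × 0.25874 = 0.0275 m

S_c ≈ 27.5 mm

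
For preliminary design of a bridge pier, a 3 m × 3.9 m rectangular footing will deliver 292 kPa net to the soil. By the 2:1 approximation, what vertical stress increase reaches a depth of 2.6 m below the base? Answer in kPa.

By the 2:1 method the load spreads at 1 horizontal : 2 vertical, so at depth z the loaded area has grown by z in each plan dimension:
Δσ = qBL/((B+z)(L+z)) = 292×3×3.9/((3+2.6)(3.9+2.6)) = 93.857 kPa

Δσ_z ≈ 93.9 kPa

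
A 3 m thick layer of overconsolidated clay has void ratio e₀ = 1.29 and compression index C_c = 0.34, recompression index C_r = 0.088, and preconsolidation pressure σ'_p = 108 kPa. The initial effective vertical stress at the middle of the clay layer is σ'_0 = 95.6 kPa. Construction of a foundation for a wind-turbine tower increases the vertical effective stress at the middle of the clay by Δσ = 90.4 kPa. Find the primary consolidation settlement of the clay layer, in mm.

Final effective stress: σ'_f = 95.6 + 90.4 = 186 kPa.
σ'_f = 186 > σ'_p = 108 kPa, so the stress path crosses the preconsolidation pressure — recompression up to σ'_p, then virgin compression beyond:
S_c = H/(1+e₀)·[C_r·log₁₀(σ'_p/σ'_0) + C_c·log₁₀(σ'_f/σ'_p)]
    = 3/2.29 × [0.088×log₁₀(108/95.6) + 0.34×log₁₀(186/108)]
    = 1.31 × [0.004661 + 0.08027] = 0.1113 m

S_c ≈ 111 mm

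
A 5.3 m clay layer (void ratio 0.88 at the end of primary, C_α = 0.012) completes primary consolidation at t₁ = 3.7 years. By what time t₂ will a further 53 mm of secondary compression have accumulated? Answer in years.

t₂ ≈ 136 years

S_s = C_α·H/(1+e_p)·log₁₀(t₂/t₁) ⇒ log₁₀(t₂/t₁) = S_s·(1+e_p)/(C_α·H).
log₁₀(t₂/t₁) = 0.053 × (1+0.88) / (0.012×5.3) = 1.567
t₂ = t₁ × 10^1.567 = 3.7 × 36.87 = 136.4 years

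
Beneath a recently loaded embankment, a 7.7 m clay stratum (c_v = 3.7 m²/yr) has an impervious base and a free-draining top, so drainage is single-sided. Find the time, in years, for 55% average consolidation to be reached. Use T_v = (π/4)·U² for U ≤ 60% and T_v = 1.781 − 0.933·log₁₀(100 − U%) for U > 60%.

t ≈ 3.81 years

Drainage path length: H_d = H = 7.7 m (single drainage).
U ≤ 60%: T_v = (π/4)·U² = (π/4)×0.55² = 0.23758.
t = T_v·H_d²/c_v = 0.23758×7.7²/3.7 = 3.807 years.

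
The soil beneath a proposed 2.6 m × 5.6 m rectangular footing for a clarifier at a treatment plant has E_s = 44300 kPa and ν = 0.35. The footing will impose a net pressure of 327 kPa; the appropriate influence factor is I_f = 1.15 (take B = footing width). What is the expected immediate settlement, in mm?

Immediate (elastic) settlement: S_e = q·B·(1−ν²)/E_s · I_f.
S_e = 327 × 2.6 × (1 − 0.35²) / 44300 × 1.15
    = 327 × 2.6 × 0.8775 / 44300 × 1.15
    = 0.01937 m = 19.37 mm

S_e ≈ 19.4 mm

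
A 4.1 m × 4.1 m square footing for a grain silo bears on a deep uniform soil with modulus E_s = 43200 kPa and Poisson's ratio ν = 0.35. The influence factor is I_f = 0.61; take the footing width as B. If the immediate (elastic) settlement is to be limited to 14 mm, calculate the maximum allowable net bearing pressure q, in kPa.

S_e = q·B·(1−ν²)/E_s · I_f  ⇒  q = S_e·E_s / (B·(1−ν²)·I_f).
q = 0.014 × 43200 / (4.1 × 0.8775 × 0.61) = 275.6 kPa

q ≈ 276 kPa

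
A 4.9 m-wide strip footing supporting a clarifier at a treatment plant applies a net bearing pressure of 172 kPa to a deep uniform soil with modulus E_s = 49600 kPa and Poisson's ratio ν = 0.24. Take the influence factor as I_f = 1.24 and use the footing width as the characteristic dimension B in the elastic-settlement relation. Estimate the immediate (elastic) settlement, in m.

S_e ≈ 0.0199 m

Immediate (elastic) settlement: S_e = q·B·(1−ν²)/E_s · I_f.
S_e = 172 × 4.9 × (1 − 0.24²) / 49600 × 1.24
    = 172 × 4.9 × 0.9424 / 49600 × 1.24
    = 0.01986 m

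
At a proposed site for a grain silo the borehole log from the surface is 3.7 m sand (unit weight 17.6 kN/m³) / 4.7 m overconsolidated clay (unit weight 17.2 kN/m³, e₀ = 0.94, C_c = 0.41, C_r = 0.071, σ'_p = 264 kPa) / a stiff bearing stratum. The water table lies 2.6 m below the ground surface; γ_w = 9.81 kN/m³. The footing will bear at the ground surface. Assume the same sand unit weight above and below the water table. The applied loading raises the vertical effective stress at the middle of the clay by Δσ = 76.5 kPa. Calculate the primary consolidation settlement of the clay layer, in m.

S_c ≈ 0.0542 m

Mid-depth of clay below the ground surface: z = 3.7 + 4.7/2 = 6.05 m.
Total vertical stress at mid-clay: σ_v = 17.6×3.7 + 17.2×2.35 = 105.54 kPa.
Pore pressure: u = 9.81×(6.05 − 2.6) = 33.845 kPa.
Initial effective stress: σ'_0 = σ_v − u = 105.54 − 33.845 = 71.695 kPa.
Final effective stress: σ'_f = 71.695 + 76.5 = 148.19 kPa.
σ'_f = 148.19 ≤ σ'_p = 264 kPa, so the clay remains overconsolidated and only the recompression index applies:
S_c = C_r·H/(1+e₀)·log₁₀(σ'_f/σ'_0) = 0.071×4.7/1.94×log₁₀(148.19/71.695)
    = 0.17201 × 0.31533 = 0.05424 m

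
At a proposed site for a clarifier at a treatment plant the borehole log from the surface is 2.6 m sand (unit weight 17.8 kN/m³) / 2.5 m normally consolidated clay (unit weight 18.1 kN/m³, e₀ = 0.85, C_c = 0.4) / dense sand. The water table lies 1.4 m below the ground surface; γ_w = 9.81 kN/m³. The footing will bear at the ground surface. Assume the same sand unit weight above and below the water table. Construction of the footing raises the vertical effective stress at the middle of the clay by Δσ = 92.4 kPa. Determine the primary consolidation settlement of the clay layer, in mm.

Mid-depth of clay below the ground surface: z = 2.6 + 2.5/2 = 3.85 m.
Total vertical stress at mid-clay: σ_v = 17.8×2.6 + 18.1×1.25 = 68.905 kPa.
Pore pressure: u = 9.81×(3.85 − 1.4) = 24.035 kPa.
Initial effective stress: σ'_0 = σ_v − u = 68.905 − 24.035 = 44.87 kPa.
Final effective stress: σ'_f = σ'_0 + Δσ = 44.87 + 92.4 = 137.27 kPa.
Normally consolidated clay, so the full stress increment lies on the virgin compression line:
S_c = C_c·H/(1+e₀)·log₁₀(σ'_f/σ'_0) = 0.4×2.5/(1+0.85)×log₁₀(137.27/44.87)
    = 0.54054 × 0.48562 = 0.2625 m

S_c ≈ 262 mm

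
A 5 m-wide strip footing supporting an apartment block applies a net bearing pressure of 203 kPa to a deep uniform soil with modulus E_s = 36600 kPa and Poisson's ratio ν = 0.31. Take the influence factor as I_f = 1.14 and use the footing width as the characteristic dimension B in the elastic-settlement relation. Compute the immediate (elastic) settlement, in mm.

S_e ≈ 28.6 mm

Immediate (elastic) settlement: S_e = q·B·(1−ν²)/E_s · I_f.
S_e = 203 × 5 × (1 − 0.31²) / 36600 × 1.14
    = 203 × 5 × 0.9039 / 36600 × 1.14
    = 0.02858 m = 28.58 mm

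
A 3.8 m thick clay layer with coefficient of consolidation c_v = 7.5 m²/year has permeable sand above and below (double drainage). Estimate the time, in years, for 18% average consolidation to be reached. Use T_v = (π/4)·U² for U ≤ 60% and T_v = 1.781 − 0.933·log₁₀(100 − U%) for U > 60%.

Drainage path length: H_d = H/2 = 1.9 m (double drainage).
U ≤ 60%: T_v = (π/4)·U² = (π/4)×0.18² = 0.025447.
t = T_v·H_d²/c_v = 0.025447×1.9²/7.5 = 0.01225 years.

t ≈ 0.0122 years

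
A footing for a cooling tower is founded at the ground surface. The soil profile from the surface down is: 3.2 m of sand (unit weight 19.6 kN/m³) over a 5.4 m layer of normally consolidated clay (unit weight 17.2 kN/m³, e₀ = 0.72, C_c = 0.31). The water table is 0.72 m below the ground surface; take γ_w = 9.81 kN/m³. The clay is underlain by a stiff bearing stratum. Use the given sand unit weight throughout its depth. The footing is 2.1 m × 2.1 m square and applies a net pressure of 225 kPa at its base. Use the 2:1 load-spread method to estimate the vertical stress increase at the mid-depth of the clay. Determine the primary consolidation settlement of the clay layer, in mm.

Mid-depth of clay below the ground surface: z = 3.2 + 5.4/2 = 5.9 m.
Total vertical stress at mid-clay: σ_v = 19.6×3.2 + 17.2×2.7 = 109.16 kPa.
Pore pressure: u = 9.81×(5.9 − 0.72) = 50.816 kPa.
Initial effective stress: σ'_0 = σ_v − u = 109.16 − 50.816 = 58.344 kPa.
Stress increase at mid-clay by the 2:1 spreading method:
Δσ = qBL/((B+z)(L+z)) = 225×2.1×2.1/((2.1+5.9)(2.1+5.9)) = 15.504 kPa
Final effective stress: σ'_f = σ'_0 + Δσ = 58.344 + 15.504 = 73.848 kPa.
Normally consolidated clay, so the full stress increment lies on the virgin compression line:
S_c = C_c·H/(1+e₀)·log₁₀(σ'_f/σ'_0) = 0.31×5.4/(1+0.72)×log₁₀(73.848/58.344)
    = 0.97326 × 0.10234 = 0.0996 m

S_c ≈ 99.6 mm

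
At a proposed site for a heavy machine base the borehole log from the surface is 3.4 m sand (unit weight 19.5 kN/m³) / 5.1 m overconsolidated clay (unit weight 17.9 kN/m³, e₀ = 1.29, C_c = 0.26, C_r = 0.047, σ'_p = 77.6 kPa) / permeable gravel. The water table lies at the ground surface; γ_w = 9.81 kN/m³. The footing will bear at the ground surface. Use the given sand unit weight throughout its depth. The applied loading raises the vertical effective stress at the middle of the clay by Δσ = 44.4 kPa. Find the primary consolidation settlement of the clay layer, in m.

S_c ≈ 0.0755 m

Mid-depth of clay below the ground surface: z = 3.4 + 5.1/2 = 5.95 m.
Total vertical stress at mid-clay: σ_v = 19.5×3.4 + 17.9×2.55 = 111.94 kPa.
Pore pressure: u = 9.81×(5.95 − 0) = 58.37 kPa.
Initial effective stress: σ'_0 = σ_v − u = 111.94 − 58.37 = 53.57 kPa.
Final effective stress: σ'_f = 53.57 + 44.4 = 97.97 kPa.
σ'_f = 97.97 > σ'_p = 77.6 kPa, so the stress path crosses the preconsolidation pressure — recompression up to σ'_p, then virgin compression beyond:
S_c = H/(1+e₀)·[C_r·log₁₀(σ'_p/σ'_0) + C_c·log₁₀(σ'_f/σ'_p)]
    = 5.1/2.29 × [0.047×log₁₀(77.6/53.57) + 0.26×log₁₀(97.97/77.6)]
    = 2.2271 × [0.0075642 + 0.02632] = 0.07546 m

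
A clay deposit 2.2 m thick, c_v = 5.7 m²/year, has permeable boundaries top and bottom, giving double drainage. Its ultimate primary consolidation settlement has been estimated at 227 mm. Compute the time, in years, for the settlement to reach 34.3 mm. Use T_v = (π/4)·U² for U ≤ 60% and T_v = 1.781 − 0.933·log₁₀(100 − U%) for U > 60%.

Drainage path length: H_d = H/2 = 1.1 m (double drainage).
U = S(t)/S_ult = 34.3/227 = 0.1511.
U ≤ 60%: T_v = (π/4)·U² = (π/4)×0.1511² = 0.017932.
t = T_v·H_d²/c_v = 0.017932×1.1²/5.7 = 0.003807 years.

t ≈ 0.00381 years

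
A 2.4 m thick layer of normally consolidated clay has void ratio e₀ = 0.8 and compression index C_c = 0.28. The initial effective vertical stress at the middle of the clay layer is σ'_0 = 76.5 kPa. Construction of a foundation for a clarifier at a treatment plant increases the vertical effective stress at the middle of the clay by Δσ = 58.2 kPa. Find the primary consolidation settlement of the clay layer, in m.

Final effective stress: σ'_f = σ'_0 + Δσ = 76.5 + 58.2 = 134.7 kPa.
Normally consolidated clay, so the full stress increment lies on the virgin compression line:
S_c = C_c·H/(1+e₀)·log₁₀(σ'_f/σ'_0) = 0.28×2.4/(1+0.8)×log₁₀(134.7/76.5)
    = 0.37333 × 0.24571 = 0.09173 m

S_c ≈ 0.0917 m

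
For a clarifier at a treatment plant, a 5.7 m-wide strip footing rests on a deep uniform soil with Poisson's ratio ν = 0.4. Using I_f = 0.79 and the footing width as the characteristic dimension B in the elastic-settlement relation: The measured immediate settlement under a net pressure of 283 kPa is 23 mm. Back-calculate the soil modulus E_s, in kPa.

S_e = q·B·(1−ν²)/E_s · I_f  ⇒  E_s = q·B·(1−ν²)·I_f / S_e.
E_s = 283 × 5.7 × 0.84 × 0.79 / 0.023 = 46540 kPa

E_s ≈ 46500 kPa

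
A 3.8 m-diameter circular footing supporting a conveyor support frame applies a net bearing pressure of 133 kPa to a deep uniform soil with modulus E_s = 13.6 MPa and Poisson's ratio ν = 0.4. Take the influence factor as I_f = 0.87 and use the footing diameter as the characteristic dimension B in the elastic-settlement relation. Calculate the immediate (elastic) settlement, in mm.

Immediate (elastic) settlement: S_e = q·B·(1−ν²)/E_s · I_f.
E_s = 13.6 MPa = 13600 kPa.
S_e = 133 × 3.8 × (1 − 0.4²) / 13600 × 0.87
    = 133 × 3.8 × 0.84 / 13600 × 0.87
    = 0.02716 m = 27.16 mm

S_e ≈ 27.2 mm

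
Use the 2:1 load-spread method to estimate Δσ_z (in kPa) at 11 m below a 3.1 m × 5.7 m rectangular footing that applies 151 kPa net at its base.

By the 2:1 method the load spreads at 1 horizontal : 2 vertical, so at depth z the loaded area has grown by z in each plan dimension:
Δσ = qBL/((B+z)(L+z)) = 151×3.1×5.7/((3.1+11)(5.7+11)) = 11.331 kPa

Δσ_z ≈ 11.3 kPa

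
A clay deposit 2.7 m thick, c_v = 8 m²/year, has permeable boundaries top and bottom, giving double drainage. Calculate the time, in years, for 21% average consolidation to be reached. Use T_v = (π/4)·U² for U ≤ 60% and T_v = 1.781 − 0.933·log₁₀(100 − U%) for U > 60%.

Drainage path length: H_d = H/2 = 1.35 m (double drainage).
U ≤ 60%: T_v = (π/4)·U² = (π/4)×0.21² = 0.034636.
t = T_v·H_d²/c_v = 0.034636×1.35²/8 = 0.007891 years.

t ≈ 0.00789 years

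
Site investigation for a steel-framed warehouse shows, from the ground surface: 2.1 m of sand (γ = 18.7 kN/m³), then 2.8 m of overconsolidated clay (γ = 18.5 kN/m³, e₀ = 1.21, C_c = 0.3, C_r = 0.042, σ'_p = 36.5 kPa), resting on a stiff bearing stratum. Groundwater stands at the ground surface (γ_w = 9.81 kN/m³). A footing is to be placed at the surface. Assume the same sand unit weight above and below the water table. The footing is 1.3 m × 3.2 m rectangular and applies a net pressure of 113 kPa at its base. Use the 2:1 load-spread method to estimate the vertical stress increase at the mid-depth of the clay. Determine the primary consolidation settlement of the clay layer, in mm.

S_c ≈ 40.1 mm

Mid-depth of clay below the ground surface: z = 2.1 + 2.8/2 = 3.5 m.
Total vertical stress at mid-clay: σ_v = 18.7×2.1 + 18.5×1.4 = 65.17 kPa.
Pore pressure: u = 9.81×(3.5 − 0) = 34.335 kPa.
Initial effective stress: σ'_0 = σ_v − u = 65.17 − 34.335 = 30.835 kPa.
Stress increase at mid-clay by the 2:1 spreading method:
Δσ = qBL/((B+z)(L+z)) = 113×1.3×3.2/((1.3+3.5)(3.2+3.5)) = 14.617 kPa
Final effective stress: σ'_f = 30.835 + 14.617 = 45.452 kPa.
σ'_f = 45.452 > σ'_p = 36.5 kPa, so the stress path crosses the preconsolidation pressure — recompression up to σ'_p, then virgin compression beyond:
S_c = H/(1+e₀)·[C_r·log₁₀(σ'_p/σ'_0) + C_c·log₁₀(σ'_f/σ'_p)]
    = 2.8/2.21 × [0.042×log₁₀(36.5/30.835) + 0.3×log₁₀(45.452/36.5)]
    = 1.267 × [0.0030765 + 0.028578] = 0.04011 m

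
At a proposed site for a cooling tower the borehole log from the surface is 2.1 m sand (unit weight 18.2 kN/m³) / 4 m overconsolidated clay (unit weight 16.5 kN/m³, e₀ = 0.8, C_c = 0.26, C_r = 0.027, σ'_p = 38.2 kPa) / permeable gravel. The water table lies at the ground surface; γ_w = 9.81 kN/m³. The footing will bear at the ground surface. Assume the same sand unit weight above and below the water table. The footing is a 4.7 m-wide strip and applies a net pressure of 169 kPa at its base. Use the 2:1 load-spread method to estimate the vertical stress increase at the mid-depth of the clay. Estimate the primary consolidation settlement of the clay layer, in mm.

S_c ≈ 295 mm

Mid-depth of clay below the ground surface: z = 2.1 + 4/2 = 4.1 m.
Total vertical stress at mid-clay: σ_v = 18.2×2.1 + 16.5×2 = 71.22 kPa.
Pore pressure: u = 9.81×(4.1 − 0) = 40.221 kPa.
Initial effective stress: σ'_0 = σ_v − u = 71.22 − 40.221 = 30.999 kPa.
Stress increase at mid-clay by the 2:1 spreading method:
Δσ = qB/(B+z) = 169×4.7/(4.7+4.1) = 90.261 kPa
Final effective stress: σ'_f = 30.999 + 90.261 = 121.26 kPa.
σ'_f = 121.26 > σ'_p = 38.2 kPa, so the stress path crosses the preconsolidation pressure — recompression up to σ'_p, then virgin compression beyond:
S_c = H/(1+e₀)·[C_r·log₁₀(σ'_p/σ'_0) + C_c·log₁₀(σ'_f/σ'_p)]
    = 4/1.8 × [0.027×log₁₀(38.2/30.999) + 0.26×log₁₀(121.26/38.2)]
    = 2.2222 × [0.0024493 + 0.13043] = 0.2953 m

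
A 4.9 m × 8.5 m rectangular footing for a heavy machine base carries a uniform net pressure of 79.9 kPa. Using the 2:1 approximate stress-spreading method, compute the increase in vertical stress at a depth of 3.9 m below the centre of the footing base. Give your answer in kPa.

By the 2:1 method the load spreads at 1 horizontal : 2 vertical, so at depth z the loaded area has grown by z in each plan dimension:
Δσ = qBL/((B+z)(L+z)) = 79.9×4.9×8.5/((4.9+3.9)(8.5+3.9)) = 30.497 kPa

Δσ_z ≈ 30.5 kPa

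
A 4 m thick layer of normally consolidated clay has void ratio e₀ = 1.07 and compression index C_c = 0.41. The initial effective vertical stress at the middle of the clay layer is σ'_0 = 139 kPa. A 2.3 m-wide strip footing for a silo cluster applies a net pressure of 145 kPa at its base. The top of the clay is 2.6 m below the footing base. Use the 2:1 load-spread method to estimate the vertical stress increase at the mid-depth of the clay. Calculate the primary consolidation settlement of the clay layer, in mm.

S_c ≈ 103 mm

Mid-depth of clay below the footing base: z = 2.6 + 4/2 = 4.6 m.
Stress increase at mid-clay by the 2:1 spreading method:
Δσ = qB/(B+z) = 145×2.3/(2.3+4.6) = 48.333 kPa
Final effective stress: σ'_f = σ'_0 + Δσ = 139 + 48.333 = 187.33 kPa.
Normally consolidated clay, so the full stress increment lies on the virgin compression line:
S_c = C_c·H/(1+e₀)·log₁₀(σ'_f/σ'_0) = 0.41×4/(1+1.07)×log₁₀(187.33/139)
    = 0.79227 × 0.12959 = 0.1027 m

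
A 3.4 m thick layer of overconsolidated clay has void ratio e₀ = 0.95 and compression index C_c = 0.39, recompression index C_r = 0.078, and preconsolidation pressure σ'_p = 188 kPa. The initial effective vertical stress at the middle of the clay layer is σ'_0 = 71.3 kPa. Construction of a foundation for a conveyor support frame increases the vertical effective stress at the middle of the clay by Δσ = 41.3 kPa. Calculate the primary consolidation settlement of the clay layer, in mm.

S_c ≈ 27 mm

Final effective stress: σ'_f = 71.3 + 41.3 = 112.6 kPa.
σ'_f = 112.6 ≤ σ'_p = 188 kPa, so the clay remains overconsolidated and only the recompression index applies:
S_c = C_r·H/(1+e₀)·log₁₀(σ'_f/σ'_0) = 0.078×3.4/1.95×log₁₀(112.6/71.3)
    = 0.136 × 0.19845 = 0.02699 m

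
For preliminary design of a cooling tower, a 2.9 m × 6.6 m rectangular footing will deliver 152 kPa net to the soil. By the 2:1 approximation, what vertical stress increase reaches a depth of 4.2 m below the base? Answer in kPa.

By the 2:1 method the load spreads at 1 horizontal : 2 vertical, so at depth z the loaded area has grown by z in each plan dimension:
Δσ = qBL/((B+z)(L+z)) = 152×2.9×6.6/((2.9+4.2)(6.6+4.2)) = 37.941 kPa

Δσ_z ≈ 37.9 kPa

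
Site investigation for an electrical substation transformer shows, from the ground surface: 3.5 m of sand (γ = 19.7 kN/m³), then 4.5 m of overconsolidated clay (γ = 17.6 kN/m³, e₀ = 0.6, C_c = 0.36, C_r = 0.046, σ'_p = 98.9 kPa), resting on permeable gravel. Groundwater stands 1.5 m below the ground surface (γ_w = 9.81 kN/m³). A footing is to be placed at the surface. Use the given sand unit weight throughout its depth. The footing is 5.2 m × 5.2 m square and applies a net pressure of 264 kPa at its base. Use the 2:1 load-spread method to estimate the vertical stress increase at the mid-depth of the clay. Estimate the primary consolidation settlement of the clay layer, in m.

S_c ≈ 0.13 m

Mid-depth of clay below the ground surface: z = 3.5 + 4.5/2 = 5.75 m.
Total vertical stress at mid-clay: σ_v = 19.7×3.5 + 17.6×2.25 = 108.55 kPa.
Pore pressure: u = 9.81×(5.75 − 1.5) = 41.693 kPa.
Initial effective stress: σ'_0 = σ_v − u = 108.55 − 41.693 = 66.857 kPa.
Stress increase at mid-clay by the 2:1 spreading method:
Δσ = qBL/((B+z)(L+z)) = 264×5.2×5.2/((5.2+5.75)(5.2+5.75)) = 59.536 kPa
Final effective stress: σ'_f = 66.857 + 59.536 = 126.39 kPa.
σ'_f = 126.39 > σ'_p = 98.9 kPa, so the stress path crosses the preconsolidation pressure — recompression up to σ'_p, then virgin compression beyond:
S_c = H/(1+e₀)·[C_r·log₁₀(σ'_p/σ'_0) + C_c·log₁₀(σ'_f/σ'_p)]
    = 4.5/1.6 × [0.046×log₁₀(98.9/66.857) + 0.36×log₁₀(126.39/98.9)]
    = 2.8125 × [0.0078223 + 0.038346] = 0.1298 m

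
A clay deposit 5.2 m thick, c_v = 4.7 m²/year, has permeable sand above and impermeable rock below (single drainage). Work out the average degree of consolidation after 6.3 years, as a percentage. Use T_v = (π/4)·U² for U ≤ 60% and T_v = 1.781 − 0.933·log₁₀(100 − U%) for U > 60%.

Drainage path length: H_d = H = 5.2 m (single drainage).
T_v = c_v·t/H_d² = 4.7×6.3/5.2² = 1.095.
T_v = 1.095 corresponds to the U > 60% branch:
U = 1 − 10^((1.781 − T_v)/0.933)/100 = 0.9456

U ≈ 94.6 %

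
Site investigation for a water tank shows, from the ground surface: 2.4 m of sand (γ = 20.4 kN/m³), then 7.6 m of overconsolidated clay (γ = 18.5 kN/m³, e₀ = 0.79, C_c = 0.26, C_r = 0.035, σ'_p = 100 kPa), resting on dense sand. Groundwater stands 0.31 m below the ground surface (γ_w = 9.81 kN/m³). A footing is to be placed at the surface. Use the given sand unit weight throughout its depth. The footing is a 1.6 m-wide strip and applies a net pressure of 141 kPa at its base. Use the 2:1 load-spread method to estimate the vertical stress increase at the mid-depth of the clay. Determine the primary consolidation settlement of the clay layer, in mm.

S_c ≈ 24.9 mm

Mid-depth of clay below the ground surface: z = 2.4 + 7.6/2 = 6.2 m.
Total vertical stress at mid-clay: σ_v = 20.4×2.4 + 18.5×3.8 = 119.26 kPa.
Pore pressure: u = 9.81×(6.2 − 0.31) = 57.781 kPa.
Initial effective stress: σ'_0 = σ_v − u = 119.26 − 57.781 = 61.479 kPa.
Stress increase at mid-clay by the 2:1 spreading method:
Δσ = qB/(B+z) = 141×1.6/(1.6+6.2) = 28.923 kPa
Final effective stress: σ'_f = 61.479 + 28.923 = 90.402 kPa.
σ'_f = 90.402 ≤ σ'_p = 100 kPa, so the clay remains overconsolidated and only the recompression index applies:
S_c = C_r·H/(1+e₀)·log₁₀(σ'_f/σ'_0) = 0.035×7.6/1.79×log₁₀(90.402/61.479)
    = 0.1486 × 0.16745 = 0.02488 m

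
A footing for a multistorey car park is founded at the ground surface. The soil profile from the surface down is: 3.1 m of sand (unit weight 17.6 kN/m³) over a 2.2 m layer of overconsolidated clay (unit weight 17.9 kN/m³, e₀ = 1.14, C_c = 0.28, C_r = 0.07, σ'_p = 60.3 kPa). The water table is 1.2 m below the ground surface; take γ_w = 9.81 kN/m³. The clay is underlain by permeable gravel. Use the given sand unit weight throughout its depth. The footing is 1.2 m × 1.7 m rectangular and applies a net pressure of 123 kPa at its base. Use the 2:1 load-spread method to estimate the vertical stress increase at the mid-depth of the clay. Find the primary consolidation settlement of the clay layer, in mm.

S_c ≈ 5.06 mm

Mid-depth of clay below the ground surface: z = 3.1 + 2.2/2 = 4.2 m.
Total vertical stress at mid-clay: σ_v = 17.6×3.1 + 17.9×1.1 = 74.25 kPa.
Pore pressure: u = 9.81×(4.2 − 1.2) = 29.43 kPa.
Initial effective stress: σ'_0 = σ_v − u = 74.25 − 29.43 = 44.82 kPa.
Stress increase at mid-clay by the 2:1 spreading method:
Δσ = qBL/((B+z)(L+z)) = 123×1.2×1.7/((1.2+4.2)(1.7+4.2)) = 7.8757 kPa
Final effective stress: σ'_f = 44.82 + 7.8757 = 52.696 kPa.
σ'_f = 52.696 ≤ σ'_p = 60.3 kPa, so the clay remains overconsolidated and only the recompression index applies:
S_c = C_r·H/(1+e₀)·log₁₀(σ'_f/σ'_0) = 0.07×2.2/2.14×log₁₀(52.696/44.82)
    = 0.07196 × 0.070306 = 0.005059 m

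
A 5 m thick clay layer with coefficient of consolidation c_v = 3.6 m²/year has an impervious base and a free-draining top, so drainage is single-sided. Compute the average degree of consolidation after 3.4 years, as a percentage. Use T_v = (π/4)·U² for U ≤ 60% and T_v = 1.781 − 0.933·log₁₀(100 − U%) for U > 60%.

Drainage path length: H_d = H = 5 m (single drainage).
T_v = c_v·t/H_d² = 3.6×3.4/5² = 0.4896.
T_v = 0.4896 corresponds to the U > 60% branch:
U = 1 − 10^((1.781 − T_v)/0.933)/100 = 0.7578

U ≈ 75.8 %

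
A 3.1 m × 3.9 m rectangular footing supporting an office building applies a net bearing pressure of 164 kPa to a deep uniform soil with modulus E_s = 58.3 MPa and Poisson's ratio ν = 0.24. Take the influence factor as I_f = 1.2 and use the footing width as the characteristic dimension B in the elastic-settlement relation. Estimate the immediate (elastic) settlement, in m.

S_e ≈ 0.00986 m

Immediate (elastic) settlement: S_e = q·B·(1−ν²)/E_s · I_f.
E_s = 58.3 MPa = 58300 kPa.
S_e = 164 × 3.1 × (1 − 0.24²) / 58300 × 1.2
    = 164 × 3.1 × 0.9424 / 58300 × 1.2
    = 0.009862 m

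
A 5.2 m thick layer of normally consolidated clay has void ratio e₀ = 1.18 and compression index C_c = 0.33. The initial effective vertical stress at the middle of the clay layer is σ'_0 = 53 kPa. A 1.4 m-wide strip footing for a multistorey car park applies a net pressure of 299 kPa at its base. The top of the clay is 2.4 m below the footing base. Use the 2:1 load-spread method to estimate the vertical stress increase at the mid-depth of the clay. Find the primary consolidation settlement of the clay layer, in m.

Mid-depth of clay below the footing base: z = 2.4 + 5.2/2 = 5 m.
Stress increase at mid-clay by the 2:1 spreading method:
Δσ = qB/(B+z) = 299×1.4/(1.4+5) = 65.406 kPa
Final effective stress: σ'_f = σ'_0 + Δσ = 53 + 65.406 = 118.41 kPa.
Normally consolidated clay, so the full stress increment lies on the virgin compression line:
S_c = C_c·H/(1+e₀)·log₁₀(σ'_f/σ'_0) = 0.33×5.2/(1+1.18)×log₁₀(118.41/53)
    = 0.78716 × 0.34911 = 0.2748 m

S_c ≈ 0.275 m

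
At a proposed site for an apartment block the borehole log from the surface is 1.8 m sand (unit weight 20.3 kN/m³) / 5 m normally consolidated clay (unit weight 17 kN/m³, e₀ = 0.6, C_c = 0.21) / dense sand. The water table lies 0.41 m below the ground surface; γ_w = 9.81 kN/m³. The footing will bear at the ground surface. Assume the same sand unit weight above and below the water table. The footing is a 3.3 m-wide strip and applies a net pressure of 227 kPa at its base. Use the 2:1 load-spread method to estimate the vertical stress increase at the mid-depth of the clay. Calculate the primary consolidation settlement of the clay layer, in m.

S_c ≈ 0.35 m

Mid-depth of clay below the ground surface: z = 1.8 + 5/2 = 4.3 m.
Total vertical stress at mid-clay: σ_v = 20.3×1.8 + 17×2.5 = 79.04 kPa.
Pore pressure: u = 9.81×(4.3 − 0.41) = 38.161 kPa.
Initial effective stress: σ'_0 = σ_v − u = 79.04 − 38.161 = 40.879 kPa.
Stress increase at mid-clay by the 2:1 spreading method:
Δσ = qB/(B+z) = 227×3.3/(3.3+4.3) = 98.566 kPa
Final effective stress: σ'_f = σ'_0 + Δσ = 40.879 + 98.566 = 139.44 kPa.
Normally consolidated clay, so the full stress increment lies on the virgin compression line:
S_c = C_c·H/(1+e₀)·log₁₀(σ'_f/σ'_0) = 0.21×5/(1+0.6)×log₁₀(139.44/40.879)
    = 0.65625 × 0.53289 = 0.3497 m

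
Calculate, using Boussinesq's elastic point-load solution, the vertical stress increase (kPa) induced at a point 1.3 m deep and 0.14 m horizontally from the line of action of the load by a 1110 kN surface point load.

Boussinesq vertical stress below a point load on an elastic half-space:
Δσ_z = 3P/(2πz²) · [1 + (r/z)²]^(−5/2)
r/z = 0.14/1.3 = 0.10769; [1+(r/z)²]^(−5/2) = 0.97158.
Δσ_z = 3×1110/(2π×1.3²) × 0.97158 = 313.6 × 0.97158 = 304.7 kPa

Δσ_z ≈ 305 kPa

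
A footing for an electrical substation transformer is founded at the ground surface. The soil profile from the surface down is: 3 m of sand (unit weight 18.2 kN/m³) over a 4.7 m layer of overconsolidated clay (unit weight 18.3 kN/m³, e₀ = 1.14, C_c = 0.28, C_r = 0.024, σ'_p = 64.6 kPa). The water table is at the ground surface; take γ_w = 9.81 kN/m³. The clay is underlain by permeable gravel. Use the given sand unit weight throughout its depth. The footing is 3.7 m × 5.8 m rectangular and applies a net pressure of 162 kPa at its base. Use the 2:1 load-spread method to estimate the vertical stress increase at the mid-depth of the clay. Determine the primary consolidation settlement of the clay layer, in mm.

S_c ≈ 63.9 mm

Mid-depth of clay below the ground surface: z = 3 + 4.7/2 = 5.35 m.
Total vertical stress at mid-clay: σ_v = 18.2×3 + 18.3×2.35 = 97.605 kPa.
Pore pressure: u = 9.81×(5.35 − 0) = 52.483 kPa.
Initial effective stress: σ'_0 = σ_v − u = 97.605 − 52.483 = 45.122 kPa.
Stress increase at mid-clay by the 2:1 spreading method:
Δσ = qBL/((B+z)(L+z)) = 162×3.7×5.8/((3.7+5.35)(5.8+5.35)) = 34.453 kPa
Final effective stress: σ'_f = 45.122 + 34.453 = 79.575 kPa.
σ'_f = 79.575 > σ'_p = 64.6 kPa, so the stress path crosses the preconsolidation pressure — recompression up to σ'_p, then virgin compression beyond:
S_c = H/(1+e₀)·[C_r·log₁₀(σ'_p/σ'_0) + C_c·log₁₀(σ'_f/σ'_p)]
    = 4.7/2.14 × [0.024×log₁₀(64.6/45.122) + 0.28×log₁₀(79.575/64.6)]
    = 2.1963 × [0.0037403 + 0.025352] = 0.0639 m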